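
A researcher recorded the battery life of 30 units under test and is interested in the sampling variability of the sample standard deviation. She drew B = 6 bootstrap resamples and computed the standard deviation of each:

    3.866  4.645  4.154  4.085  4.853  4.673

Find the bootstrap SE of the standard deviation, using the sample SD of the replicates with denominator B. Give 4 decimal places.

Bootstrap SE is the standard deviation of the 6 replicate standard deviations.
Mean of replicates: (3.866 + 4.645 + 4.154 + 4.085 + 4.853 + 4.673) / 6 = 26.27600 / 6 = 4.37933
Sum of squared deviations: (−0.51333)² + (+0.26567)² + (−0.22533)² + (−0.29433)² + (+0.47367)² + (+0.29367)² = 0.78210
Variance = 0.78210 / 6 = 0.13035
SE* = √0.13035

SE* = 0.3610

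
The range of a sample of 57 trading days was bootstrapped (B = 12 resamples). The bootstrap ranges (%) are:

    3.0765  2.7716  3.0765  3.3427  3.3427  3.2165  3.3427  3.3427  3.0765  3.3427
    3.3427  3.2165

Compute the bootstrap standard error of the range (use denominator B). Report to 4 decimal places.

Bootstrap SE is the standard deviation of the 12 replicate ranges.
Mean of replicates: (3.0765 + 2.7716 + 3.0765 + 3.3427 + 3.3427 + 3.2165 + 3.3427 + 3.3427 + 3.0765 + 3.3427 + 3.3427 + 3.2165) / 12 = 38.49030 / 12 = 3.20752
Sum of squared deviations: (−0.13103)² + (−0.43593)² + (−0.13103)² + (+0.13517)² + (+0.13517)² + (+0.00897)² + (+0.13517)² + (+0.13517)² + (−0.13103)² + (+0.13517)² + (+0.13517)² + (+0.00897)² = 0.35133
Variance = 0.35133 / 12 = 0.02928
SE* = √0.02928

SE* = 0.1711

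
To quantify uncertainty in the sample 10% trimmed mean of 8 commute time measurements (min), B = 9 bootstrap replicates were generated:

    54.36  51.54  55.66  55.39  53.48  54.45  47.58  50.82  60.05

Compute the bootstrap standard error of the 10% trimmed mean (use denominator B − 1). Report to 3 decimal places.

Bootstrap SE is the standard deviation of the 9 replicate 10% trimmed means.
Mean of replicates: (54.36 + 51.54 + 55.66 + 55.39 + 53.48 + 54.45 + 47.58 + 50.82 + 60.05) / 9 = 483.3300 / 9 = 53.7033
Sum of squared deviations: (+0.6567)² + (−2.1633)² + (+1.9567)² + (+1.6867)² + (−0.2233)² + (+0.7467)² + (−6.1233)² + (−2.8833)² + (+6.3467)² = 98.4810
Variance = 98.4810 / 8 = 12.3101
SE* = √12.3101

SE* = 3.509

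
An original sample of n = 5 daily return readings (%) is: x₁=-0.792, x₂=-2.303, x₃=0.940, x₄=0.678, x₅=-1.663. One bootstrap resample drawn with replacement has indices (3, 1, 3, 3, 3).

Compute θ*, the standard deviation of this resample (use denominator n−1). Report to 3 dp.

θ* = 0.775

Resample values: 0.940, -0.792, 0.940, 0.940, 0.940.
Mean = 0.5936; sum of squared deviations = 2.3999
s² = 2.3999 / 4 = 0.6000
s = √0.6000 = 0.775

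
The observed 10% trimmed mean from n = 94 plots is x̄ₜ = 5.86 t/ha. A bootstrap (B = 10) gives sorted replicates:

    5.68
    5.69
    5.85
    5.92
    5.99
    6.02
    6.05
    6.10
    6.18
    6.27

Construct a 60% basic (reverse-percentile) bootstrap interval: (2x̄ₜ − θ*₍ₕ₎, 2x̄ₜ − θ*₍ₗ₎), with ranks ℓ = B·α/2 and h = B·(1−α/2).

(5.62, 6.03)

Percentile endpoints at ranks 2 and 8: θ*₍2₎ = 5.69, θ*₍8₎ = 6.10.
Basic interval reflects these around x̄ₜ:
  lower = 2 × 5.86 − 6.10 = 5.62
  upper = 2 × 5.86 − 5.69 = 6.03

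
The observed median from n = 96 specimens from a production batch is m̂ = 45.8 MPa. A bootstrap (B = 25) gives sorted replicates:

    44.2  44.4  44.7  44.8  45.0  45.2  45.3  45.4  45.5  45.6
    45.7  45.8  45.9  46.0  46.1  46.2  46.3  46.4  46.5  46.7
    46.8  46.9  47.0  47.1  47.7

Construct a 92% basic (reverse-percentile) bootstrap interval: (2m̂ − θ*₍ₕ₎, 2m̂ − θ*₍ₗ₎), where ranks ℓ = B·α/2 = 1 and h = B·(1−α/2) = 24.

Percentile endpoints at ranks 1 and 24: θ*₍1₎ = 44.2, θ*₍24₎ = 47.1.
Basic interval reflects these around m̂:
  lower = 2 × 45.8 − 47.1 = 44.5
  upper = 2 × 45.8 − 44.2 = 47.4

(44.5, 47.4)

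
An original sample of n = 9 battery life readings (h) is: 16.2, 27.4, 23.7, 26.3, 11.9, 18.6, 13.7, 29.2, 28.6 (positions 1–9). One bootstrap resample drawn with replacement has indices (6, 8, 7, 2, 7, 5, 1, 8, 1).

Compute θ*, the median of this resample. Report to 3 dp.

θ* = 16.200

Resample values: 18.6, 29.2, 13.7, 27.4, 13.7, 11.9, 16.2, 29.2, 16.2.
Sorted: 11.9, 13.7, 13.7, 16.2, 16.2, 18.6, 27.4, 29.2, 29.2
Median = middle value = 16.200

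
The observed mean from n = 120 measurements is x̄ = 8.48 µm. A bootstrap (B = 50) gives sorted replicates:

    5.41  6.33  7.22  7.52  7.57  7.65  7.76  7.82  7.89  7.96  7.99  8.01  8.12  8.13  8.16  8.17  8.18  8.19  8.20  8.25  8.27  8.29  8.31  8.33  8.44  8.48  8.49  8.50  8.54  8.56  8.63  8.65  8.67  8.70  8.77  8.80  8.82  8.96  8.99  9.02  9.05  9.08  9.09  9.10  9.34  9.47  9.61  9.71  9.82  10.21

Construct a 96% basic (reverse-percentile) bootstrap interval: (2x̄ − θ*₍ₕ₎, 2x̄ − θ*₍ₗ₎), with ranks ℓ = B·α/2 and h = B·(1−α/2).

Percentile endpoints at ranks 1 and 49: θ*₍1₎ = 5.41, θ*₍49₎ = 9.82.
Basic interval reflects these around x̄:
  lower = 2 × 8.48 − 9.82 = 7.14
  upper = 2 × 8.48 − 5.41 = 11.55

(7.14, 11.55)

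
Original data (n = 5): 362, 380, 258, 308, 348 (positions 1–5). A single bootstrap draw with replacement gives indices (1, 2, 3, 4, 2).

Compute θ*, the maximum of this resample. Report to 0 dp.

Resample values: 362, 380, 258, 308, 380.
Maximum = 380

θ* = 380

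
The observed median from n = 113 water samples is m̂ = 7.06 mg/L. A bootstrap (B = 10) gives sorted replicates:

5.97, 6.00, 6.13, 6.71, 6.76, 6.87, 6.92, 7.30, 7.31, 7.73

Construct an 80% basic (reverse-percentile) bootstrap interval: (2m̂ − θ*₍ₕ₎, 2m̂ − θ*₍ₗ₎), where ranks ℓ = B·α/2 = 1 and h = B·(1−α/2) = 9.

Percentile endpoints at ranks 1 and 9: θ*₍1₎ = 5.97, θ*₍9₎ = 7.31.
Basic interval reflects these around m̂:
  lower = 2 × 7.06 − 7.31 = 6.81
  upper = 2 × 7.06 − 5.97 = 8.15

(6.81, 8.15)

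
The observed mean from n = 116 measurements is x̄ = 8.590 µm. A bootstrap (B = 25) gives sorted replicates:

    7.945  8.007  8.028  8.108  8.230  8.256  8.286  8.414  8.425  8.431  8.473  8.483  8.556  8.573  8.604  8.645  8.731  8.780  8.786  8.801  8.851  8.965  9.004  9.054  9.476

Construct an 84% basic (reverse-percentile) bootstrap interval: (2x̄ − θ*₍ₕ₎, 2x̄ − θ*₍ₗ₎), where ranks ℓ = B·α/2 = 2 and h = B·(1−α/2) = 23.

(8.176, 9.173)

Percentile endpoints at ranks 2 and 23: θ*₍2₎ = 8.007, θ*₍23₎ = 9.004.
Basic interval reflects these around x̄:
  lower = 2 × 8.590 − 9.004 = 8.176
  upper = 2 × 8.590 − 8.007 = 9.173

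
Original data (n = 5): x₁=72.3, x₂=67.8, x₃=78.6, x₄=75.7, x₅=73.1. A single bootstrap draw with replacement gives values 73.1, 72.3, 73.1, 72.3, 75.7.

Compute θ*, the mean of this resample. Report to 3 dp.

θ* = 73.300

Mean = (73.1 + 72.3 + 73.1 + 72.3 + 75.7) / 5 = 366.50 / 5 = 73.300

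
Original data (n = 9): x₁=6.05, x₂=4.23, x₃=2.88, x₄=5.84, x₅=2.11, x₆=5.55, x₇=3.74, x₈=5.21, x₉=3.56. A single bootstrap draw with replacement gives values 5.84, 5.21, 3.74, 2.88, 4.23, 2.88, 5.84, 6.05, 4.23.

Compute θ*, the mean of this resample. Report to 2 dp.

Mean = (5.84 + 5.21 + 3.74 + 2.88 + 4.23 + 2.88 + 5.84 + 6.05 + 4.23) / 9 = 40.900 / 9 = 4.54

θ* = 4.54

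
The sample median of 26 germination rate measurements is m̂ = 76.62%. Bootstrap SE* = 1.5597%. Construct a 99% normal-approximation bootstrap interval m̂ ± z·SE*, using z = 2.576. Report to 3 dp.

(72.602, 80.638)

Margin = 2.576 × 1.5597 = 4.0178
Interval: 76.62 ± 4.0178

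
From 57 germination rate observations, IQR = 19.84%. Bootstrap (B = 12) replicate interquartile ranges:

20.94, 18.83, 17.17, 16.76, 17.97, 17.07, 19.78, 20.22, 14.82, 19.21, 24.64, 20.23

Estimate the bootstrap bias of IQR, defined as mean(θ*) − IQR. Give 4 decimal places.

mean(θ*) = (20.94 + 18.83 + 17.17 + 16.76 + 17.97 + 17.07 + 19.78 + 20.22 + 14.82 + 19.21 + 24.64 + 20.23) / 12 = 18.97000
bias = 18.97000 − 19.84

bias = −0.8700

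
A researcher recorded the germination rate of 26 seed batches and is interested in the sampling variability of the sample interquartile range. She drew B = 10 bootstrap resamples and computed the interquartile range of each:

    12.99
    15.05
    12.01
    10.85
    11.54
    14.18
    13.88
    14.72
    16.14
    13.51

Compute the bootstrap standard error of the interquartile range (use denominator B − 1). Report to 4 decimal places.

SE* = 1.6603

Bootstrap SE is the standard deviation of the 10 replicate interquartile ranges.
Mean of replicates: (12.99 + 15.05 + 12.01 + 10.85 + 11.54 + 14.18 + 13.88 + 14.72 + 16.14 + 13.51) / 10 = 134.87000 / 10 = 13.48700
Sum of squared deviations: (−0.49700)² + (+1.56300)² + (−1.47700)² + (−2.63700)² + (−1.94700)² + (+0.69300)² + (+0.39300)² + (+1.23300)² + (+2.65300)² + (+0.02300)² = 24.81001
Variance = 24.81001 / 9 = 2.75667
SE* = √2.75667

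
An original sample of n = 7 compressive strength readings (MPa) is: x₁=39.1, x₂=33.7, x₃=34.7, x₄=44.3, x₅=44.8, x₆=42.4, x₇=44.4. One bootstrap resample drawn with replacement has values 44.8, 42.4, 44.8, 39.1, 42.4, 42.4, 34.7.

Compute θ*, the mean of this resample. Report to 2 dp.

Mean = (44.8 + 42.4 + 44.8 + 39.1 + 42.4 + 42.4 + 34.7) / 7 = 290.60 / 7 = 41.51

θ* = 41.51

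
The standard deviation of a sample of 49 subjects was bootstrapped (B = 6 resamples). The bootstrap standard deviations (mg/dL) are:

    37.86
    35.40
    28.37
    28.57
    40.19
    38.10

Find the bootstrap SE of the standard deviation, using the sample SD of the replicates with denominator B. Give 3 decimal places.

Bootstrap SE is the standard deviation of the 6 replicate standard deviations.
Mean of replicates: (37.86 + 35.40 + 28.37 + 28.57 + 40.19 + 38.10) / 6 = 208.4900 / 6 = 34.7483
Sum of squared deviations: (+3.1117)² + (+0.6517)² + (−6.3783)² + (−6.1783)² + (+5.4417)² + (+3.3517)² = 129.8075
Variance = 129.8075 / 6 = 21.6346
SE* = √21.6346

SE* = 4.651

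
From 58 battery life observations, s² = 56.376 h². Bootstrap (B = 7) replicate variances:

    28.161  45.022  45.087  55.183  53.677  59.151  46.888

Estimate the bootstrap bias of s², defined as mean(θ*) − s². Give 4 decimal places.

bias = −8.7804

mean(θ*) = (28.161 + 45.022 + 45.087 + 55.183 + 53.677 + 59.151 + 46.888) / 7 = 47.59557
bias = 47.59557 − 56.376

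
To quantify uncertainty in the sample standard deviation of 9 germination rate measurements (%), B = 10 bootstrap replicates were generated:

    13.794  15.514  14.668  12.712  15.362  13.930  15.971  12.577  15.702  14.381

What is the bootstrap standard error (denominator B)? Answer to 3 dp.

SE* = 1.146

Bootstrap SE is the standard deviation of the 10 replicate standard deviations.
Mean of replicates: (13.794 + 15.514 + 14.668 + 12.712 + 15.362 + 13.930 + 15.971 + 12.577 + 15.702 + 14.381) / 10 = 144.6110 / 10 = 14.4611
Sum of squared deviations: (−0.6671)² + (+1.0529)² + (+0.2069)² + (−1.7491)² + (+0.9009)² + (−0.5311)² + (+1.5099)² + (−1.8841)² + (+1.2409)² + (−0.0801)² = 13.1253
Variance = 13.1253 / 10 = 1.3125
SE* = √1.3125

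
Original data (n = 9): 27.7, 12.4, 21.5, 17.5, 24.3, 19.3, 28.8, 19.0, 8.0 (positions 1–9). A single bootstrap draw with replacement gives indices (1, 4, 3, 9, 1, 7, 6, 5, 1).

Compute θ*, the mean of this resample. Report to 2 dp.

Resample values: 27.7, 17.5, 21.5, 8.0, 27.7, 28.8, 19.3, 24.3, 27.7.
Mean = (27.7 + 17.5 + 21.5 + 8.0 + 27.7 + 28.8 + 19.3 + 24.3 + 27.7) / 9 = 202.50 / 9 = 22.50

θ* = 22.50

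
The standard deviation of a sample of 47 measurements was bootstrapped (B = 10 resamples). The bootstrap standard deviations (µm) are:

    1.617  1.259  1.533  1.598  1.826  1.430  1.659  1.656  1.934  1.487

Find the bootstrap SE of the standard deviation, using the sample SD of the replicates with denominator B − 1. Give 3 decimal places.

SE* = 0.192

Bootstrap SE is the standard deviation of the 10 replicate standard deviations.
Mean of replicates: (1.617 + 1.259 + 1.533 + 1.598 + 1.826 + 1.430 + 1.659 + 1.656 + 1.934 + 1.487) / 10 = 15.9990 / 10 = 1.5999
Sum of squared deviations: (+0.0171)² + (−0.3409)² + (−0.0669)² + (−0.0019)² + (+0.2261)² + (−0.1699)² + (+0.0591)² + (+0.0561)² + (+0.3341)² + (−0.1129)² = 0.3320
Variance = 0.3320 / 9 = 0.0369
SE* = √0.0369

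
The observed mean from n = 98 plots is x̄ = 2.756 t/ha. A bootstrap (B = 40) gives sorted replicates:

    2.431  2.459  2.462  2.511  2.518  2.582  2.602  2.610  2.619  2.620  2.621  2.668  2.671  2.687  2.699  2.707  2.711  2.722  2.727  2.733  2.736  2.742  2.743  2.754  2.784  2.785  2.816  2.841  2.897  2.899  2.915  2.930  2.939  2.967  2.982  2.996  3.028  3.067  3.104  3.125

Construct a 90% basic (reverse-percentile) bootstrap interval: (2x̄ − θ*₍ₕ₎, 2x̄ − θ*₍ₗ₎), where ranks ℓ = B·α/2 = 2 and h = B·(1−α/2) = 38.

Percentile endpoints at ranks 2 and 38: θ*₍2₎ = 2.459, θ*₍38₎ = 3.067.
Basic interval reflects these around x̄:
  lower = 2 × 2.756 − 3.067 = 2.445
  upper = 2 × 2.756 − 2.459 = 3.053

(2.445, 3.053)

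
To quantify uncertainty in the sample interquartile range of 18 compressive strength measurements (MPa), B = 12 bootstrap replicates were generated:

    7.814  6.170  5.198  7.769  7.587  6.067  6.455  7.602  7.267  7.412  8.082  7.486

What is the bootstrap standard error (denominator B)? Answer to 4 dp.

SE* = 0.8487

Bootstrap SE is the standard deviation of the 12 replicate interquartile ranges.
Mean of replicates: (7.814 + 6.170 + 5.198 + 7.769 + 7.587 + 6.067 + 6.455 + 7.602 + 7.267 + 7.412 + 8.082 + 7.486) / 12 = 84.90900 / 12 = 7.07575
Sum of squared deviations: (+0.73825)² + (−0.90575)² + (−1.87775)² + (+0.69325)² + (+0.51125)² + (−1.00875)² + (−0.62075)² + (+0.52625)² + (+0.19125)² + (+0.33625)² + (+1.00625)² + (+0.41025)² = 8.64364
Variance = 8.64364 / 12 = 0.72030
SE* = √0.72030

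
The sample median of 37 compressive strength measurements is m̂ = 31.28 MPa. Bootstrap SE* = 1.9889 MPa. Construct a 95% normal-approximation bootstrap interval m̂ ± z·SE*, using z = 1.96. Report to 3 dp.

Margin = 1.96 × 1.9889 = 3.8982
Interval: 31.28 ± 3.8982

(27.382, 35.178)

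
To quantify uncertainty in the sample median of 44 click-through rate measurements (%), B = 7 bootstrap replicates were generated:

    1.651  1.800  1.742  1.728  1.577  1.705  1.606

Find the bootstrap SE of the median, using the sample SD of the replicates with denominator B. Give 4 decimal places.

Bootstrap SE is the standard deviation of the 7 replicate medians.
Mean of replicates: (1.651 + 1.800 + 1.742 + 1.728 + 1.577 + 1.705 + 1.606) / 7 = 11.80900 / 7 = 1.68700
Sum of squared deviations: (−0.03600)² + (+0.11300)² + (+0.05500)² + (+0.04100)² + (−0.11000)² + (+0.01800)² + (−0.08100)² = 0.03776
Variance = 0.03776 / 7 = 0.00539
SE* = √0.00539

SE* = 0.0734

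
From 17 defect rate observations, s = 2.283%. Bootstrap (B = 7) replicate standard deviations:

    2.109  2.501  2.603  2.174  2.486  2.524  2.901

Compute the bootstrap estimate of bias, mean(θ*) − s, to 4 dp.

bias = +0.1881

mean(θ*) = (2.109 + 2.501 + 2.603 + 2.174 + 2.486 + 2.524 + 2.901) / 7 = 2.47114
bias = 2.47114 − 2.283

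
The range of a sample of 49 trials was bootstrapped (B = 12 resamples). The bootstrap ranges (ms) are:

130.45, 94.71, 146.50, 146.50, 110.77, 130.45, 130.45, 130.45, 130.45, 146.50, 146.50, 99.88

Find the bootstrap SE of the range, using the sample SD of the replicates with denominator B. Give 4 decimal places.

Bootstrap SE is the standard deviation of the 12 replicate ranges.
Mean of replicates: (130.45 + 94.71 + 146.50 + 146.50 + 110.77 + 130.45 + 130.45 + 130.45 + 130.45 + 146.50 + 146.50 + 99.88) / 12 = 1543.61000 / 12 = 128.63417
Sum of squared deviations: (+1.81583)² + (−33.92417)² + (+17.86583)² + (+17.86583)² + (−17.86417)² + (+1.81583)² + (+1.81583)² + (+1.81583)² + (+1.81583)² + (+17.86583)² + (+17.86583)² + (−28.75417)² = 3590.01789
Variance = 3590.01789 / 12 = 299.16816
SE* = √299.16816

SE* = 17.2965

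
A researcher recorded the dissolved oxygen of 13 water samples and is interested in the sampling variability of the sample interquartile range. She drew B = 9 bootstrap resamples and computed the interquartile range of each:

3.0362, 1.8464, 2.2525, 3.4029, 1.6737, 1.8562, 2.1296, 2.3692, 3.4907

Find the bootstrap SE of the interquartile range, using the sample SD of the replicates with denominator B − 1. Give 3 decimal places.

Bootstrap SE is the standard deviation of the 9 replicate interquartile ranges.
Mean of replicates: (3.0362 + 1.8464 + 2.2525 + 3.4029 + 1.6737 + 1.8562 + 2.1296 + 2.3692 + 3.4907) / 9 = 22.05740 / 9 = 2.45082
Sum of squared deviations: (+0.58538)² + (−0.60442)² + (−0.19832)² + (+0.95208)² + (−0.77712)² + (−0.59462)² + (−0.32122)² + (−0.08162)² + (+1.03988)² = 3.80246
Variance = 3.80246 / 8 = 0.47531
SE* = √0.47531

SE* = 0.689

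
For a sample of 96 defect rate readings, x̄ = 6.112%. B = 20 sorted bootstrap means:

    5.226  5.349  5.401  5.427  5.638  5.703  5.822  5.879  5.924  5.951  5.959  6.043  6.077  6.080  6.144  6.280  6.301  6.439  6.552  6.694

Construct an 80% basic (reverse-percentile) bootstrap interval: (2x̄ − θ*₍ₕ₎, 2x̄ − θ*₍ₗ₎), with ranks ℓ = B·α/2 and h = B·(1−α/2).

(5.785, 6.875)

Percentile endpoints at ranks 2 and 18: θ*₍2₎ = 5.349, θ*₍18₎ = 6.439.
Basic interval reflects these around x̄:
  lower = 2 × 6.112 − 6.439 = 5.785
  upper = 2 × 6.112 − 5.349 = 6.875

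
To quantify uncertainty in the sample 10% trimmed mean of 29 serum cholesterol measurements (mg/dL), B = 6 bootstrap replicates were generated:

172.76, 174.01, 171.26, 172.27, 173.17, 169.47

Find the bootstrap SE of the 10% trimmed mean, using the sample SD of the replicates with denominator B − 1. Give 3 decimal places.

SE* = 1.604

Bootstrap SE is the standard deviation of the 6 replicate 10% trimmed means.
Mean of replicates: (172.76 + 174.01 + 171.26 + 172.27 + 173.17 + 169.47) / 6 = 1032.9400 / 6 = 172.1567
Sum of squared deviations: (+0.6033)² + (+1.8533)² + (−0.8967)² + (+0.1133)² + (+1.0133)² + (−2.6867)² = 12.8607
Variance = 12.8607 / 5 = 2.5721
SE* = √2.5721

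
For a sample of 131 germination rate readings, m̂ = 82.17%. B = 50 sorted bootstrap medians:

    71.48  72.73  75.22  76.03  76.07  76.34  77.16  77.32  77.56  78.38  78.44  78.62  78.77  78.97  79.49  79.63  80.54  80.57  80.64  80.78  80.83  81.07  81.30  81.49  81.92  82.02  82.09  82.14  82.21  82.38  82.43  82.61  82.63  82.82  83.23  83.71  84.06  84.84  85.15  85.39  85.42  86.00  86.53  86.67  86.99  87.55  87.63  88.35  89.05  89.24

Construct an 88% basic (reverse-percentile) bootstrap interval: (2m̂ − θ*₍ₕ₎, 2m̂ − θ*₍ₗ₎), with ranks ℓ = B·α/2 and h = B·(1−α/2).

(76.71, 89.12)

Percentile endpoints at ranks 3 and 47: θ*₍3₎ = 75.22, θ*₍47₎ = 87.63.
Basic interval reflects these around m̂:
  lower = 2 × 82.17 − 87.63 = 76.71
  upper = 2 × 82.17 − 75.22 = 89.12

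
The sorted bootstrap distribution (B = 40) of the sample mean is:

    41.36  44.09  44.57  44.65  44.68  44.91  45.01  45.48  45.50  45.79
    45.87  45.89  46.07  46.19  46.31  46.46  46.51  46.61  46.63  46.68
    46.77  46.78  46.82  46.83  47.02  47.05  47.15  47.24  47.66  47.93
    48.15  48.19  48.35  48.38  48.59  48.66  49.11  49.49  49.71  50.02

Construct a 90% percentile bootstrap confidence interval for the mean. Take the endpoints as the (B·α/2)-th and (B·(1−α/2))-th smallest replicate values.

(44.09, 49.49)

α = 0.10; lower rank = 40 × 0.050 = 2; upper rank = 40 × 0.950 = 38.
The 2nd smallest replicate is 44.09; the 38th is 49.49.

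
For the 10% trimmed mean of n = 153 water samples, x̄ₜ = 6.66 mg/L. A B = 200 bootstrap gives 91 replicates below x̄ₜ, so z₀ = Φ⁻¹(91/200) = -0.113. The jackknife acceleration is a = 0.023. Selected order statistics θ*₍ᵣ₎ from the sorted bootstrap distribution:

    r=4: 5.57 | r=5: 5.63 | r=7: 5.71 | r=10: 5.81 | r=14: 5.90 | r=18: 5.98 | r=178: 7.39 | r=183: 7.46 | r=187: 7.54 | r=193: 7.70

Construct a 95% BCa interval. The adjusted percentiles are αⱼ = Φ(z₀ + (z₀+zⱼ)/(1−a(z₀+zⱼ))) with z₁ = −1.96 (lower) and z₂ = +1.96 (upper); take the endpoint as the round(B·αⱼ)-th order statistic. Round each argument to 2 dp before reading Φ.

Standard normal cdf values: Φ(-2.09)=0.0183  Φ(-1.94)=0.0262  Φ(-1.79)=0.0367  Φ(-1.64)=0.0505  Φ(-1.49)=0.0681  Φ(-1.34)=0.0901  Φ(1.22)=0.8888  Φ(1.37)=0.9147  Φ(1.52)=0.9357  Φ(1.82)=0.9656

(5.57, 7.70)

Lower: z₀ + z₁ = -0.113 + (-1.960) = -2.073; 1 − a(z₀+z₁) = 1 − (0.023)(-2.073) = 1.0477; argument = -0.113 + (-2.073)/1.0477 = -2.0917 → -2.09.
α₁ = Φ(-2.09) = 0.0183; rank = round(200 × 0.0183) = 4; θ*₍4₎ = 5.57.
Upper: z₀ + z₂ = 1.847; 1 − a(z₀+z₂) = 0.9575; argument = 1.8159 → 1.82; α₂ = 0.9656; rank = 193; θ*₍193₎ = 7.70.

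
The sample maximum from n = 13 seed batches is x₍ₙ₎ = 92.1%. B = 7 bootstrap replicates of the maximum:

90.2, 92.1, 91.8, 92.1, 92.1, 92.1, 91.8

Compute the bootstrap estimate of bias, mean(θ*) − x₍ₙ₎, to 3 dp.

bias = −0.357

mean(θ*) = (90.2 + 92.1 + 91.8 + 92.1 + 92.1 + 92.1 + 91.8) / 7 = 91.7429
bias = 91.7429 − 92.1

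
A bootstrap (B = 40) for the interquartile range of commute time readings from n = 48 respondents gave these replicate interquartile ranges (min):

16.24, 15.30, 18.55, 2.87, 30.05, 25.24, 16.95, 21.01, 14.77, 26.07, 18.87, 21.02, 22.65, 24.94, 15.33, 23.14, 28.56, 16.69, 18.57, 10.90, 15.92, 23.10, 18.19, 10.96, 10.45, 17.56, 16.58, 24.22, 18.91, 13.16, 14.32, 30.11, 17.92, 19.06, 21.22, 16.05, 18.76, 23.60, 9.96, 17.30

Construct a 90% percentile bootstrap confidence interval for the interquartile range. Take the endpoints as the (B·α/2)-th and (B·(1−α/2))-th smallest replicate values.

(9.96, 28.56)

Sorted replicates: 2.87, 9.96, 10.45, 10.90, 10.96, 13.16, 14.32, 14.77, 15.30, 15.33, 15.92, 16.05, 16.24, 16.58, 16.69, 16.95, 17.30, 17.56, 17.92, 18.19, 18.55, 18.57, 18.76, 18.87, 18.91, 19.06, 21.01, 21.02, 21.22, 22.65, 23.10, 23.14, 23.60, 24.22, 24.94, 25.24, 26.07, 28.56, 30.05, 30.11
α = 0.10; lower rank = 40 × 0.050 = 2; upper rank = 40 × 0.950 = 38.
The 2nd smallest replicate is 9.96; the 38th is 28.56.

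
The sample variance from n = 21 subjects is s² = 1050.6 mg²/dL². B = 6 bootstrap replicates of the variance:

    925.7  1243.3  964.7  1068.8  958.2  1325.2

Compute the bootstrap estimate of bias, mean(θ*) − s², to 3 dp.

bias = +30.383

mean(θ*) = (925.7 + 1243.3 + 964.7 + 1068.8 + 958.2 + 1325.2) / 6 = 1080.9833
bias = 1080.9833 − 1050.6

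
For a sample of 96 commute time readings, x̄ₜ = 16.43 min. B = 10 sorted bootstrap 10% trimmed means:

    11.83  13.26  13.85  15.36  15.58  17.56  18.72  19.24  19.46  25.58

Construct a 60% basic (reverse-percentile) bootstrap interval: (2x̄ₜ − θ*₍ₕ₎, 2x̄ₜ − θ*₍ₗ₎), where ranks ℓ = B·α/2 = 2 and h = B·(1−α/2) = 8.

Percentile endpoints at ranks 2 and 8: θ*₍2₎ = 13.26, θ*₍8₎ = 19.24.
Basic interval reflects these around x̄ₜ:
  lower = 2 × 16.43 − 19.24 = 13.62
  upper = 2 × 16.43 − 13.26 = 19.60

(13.62, 19.60)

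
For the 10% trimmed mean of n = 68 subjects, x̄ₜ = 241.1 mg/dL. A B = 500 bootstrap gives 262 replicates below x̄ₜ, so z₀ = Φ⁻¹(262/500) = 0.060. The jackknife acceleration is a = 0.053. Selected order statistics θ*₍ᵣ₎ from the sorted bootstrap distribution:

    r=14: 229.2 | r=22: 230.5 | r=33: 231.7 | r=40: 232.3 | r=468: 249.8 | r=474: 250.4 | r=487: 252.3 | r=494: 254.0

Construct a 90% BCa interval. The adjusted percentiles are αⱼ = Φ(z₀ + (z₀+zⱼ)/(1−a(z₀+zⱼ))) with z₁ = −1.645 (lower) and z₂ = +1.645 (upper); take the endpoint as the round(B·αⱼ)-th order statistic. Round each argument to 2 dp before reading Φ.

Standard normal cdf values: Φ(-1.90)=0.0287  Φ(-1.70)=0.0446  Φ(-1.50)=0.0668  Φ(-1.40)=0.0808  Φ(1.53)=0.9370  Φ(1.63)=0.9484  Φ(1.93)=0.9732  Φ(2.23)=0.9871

Lower: z₀ + z₁ = 0.060 + (-1.645) = -1.585; 1 − a(z₀+z₁) = 1 − (0.053)(-1.585) = 1.0840; argument = 0.060 + (-1.585)/1.0840 = -1.4022 → -1.40.
α₁ = Φ(-1.40) = 0.0808; rank = round(500 × 0.0808) = 40; θ*₍40₎ = 232.3.
Upper: z₀ + z₂ = 1.705; 1 − a(z₀+z₂) = 0.9096; argument = 1.9344 → 1.93; α₂ = 0.9732; rank = 487; θ*₍487₎ = 252.3.

(232.3, 252.3)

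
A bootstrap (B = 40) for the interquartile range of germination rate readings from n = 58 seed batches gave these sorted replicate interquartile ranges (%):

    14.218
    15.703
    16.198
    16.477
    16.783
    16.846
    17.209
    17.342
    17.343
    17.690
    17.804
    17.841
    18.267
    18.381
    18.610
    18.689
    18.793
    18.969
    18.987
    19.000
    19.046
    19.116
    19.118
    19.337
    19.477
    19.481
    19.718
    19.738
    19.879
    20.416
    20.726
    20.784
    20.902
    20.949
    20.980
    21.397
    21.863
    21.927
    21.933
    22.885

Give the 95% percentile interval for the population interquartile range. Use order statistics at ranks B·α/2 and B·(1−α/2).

α = 0.05; lower rank = 40 × 0.025 = 1; upper rank = 40 × 0.975 = 39.
The 1st smallest replicate is 14.218; the 39th is 21.933.

(14.218, 21.933)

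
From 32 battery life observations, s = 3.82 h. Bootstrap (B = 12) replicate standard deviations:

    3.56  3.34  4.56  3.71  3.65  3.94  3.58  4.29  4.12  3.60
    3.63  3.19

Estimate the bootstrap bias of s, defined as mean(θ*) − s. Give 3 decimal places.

bias = −0.056

mean(θ*) = (3.56 + 3.34 + 4.56 + 3.71 + 3.65 + 3.94 + 3.58 + 4.29 + 4.12 + 3.60 + 3.63 + 3.19) / 12 = 3.7642
bias = 3.7642 − 3.82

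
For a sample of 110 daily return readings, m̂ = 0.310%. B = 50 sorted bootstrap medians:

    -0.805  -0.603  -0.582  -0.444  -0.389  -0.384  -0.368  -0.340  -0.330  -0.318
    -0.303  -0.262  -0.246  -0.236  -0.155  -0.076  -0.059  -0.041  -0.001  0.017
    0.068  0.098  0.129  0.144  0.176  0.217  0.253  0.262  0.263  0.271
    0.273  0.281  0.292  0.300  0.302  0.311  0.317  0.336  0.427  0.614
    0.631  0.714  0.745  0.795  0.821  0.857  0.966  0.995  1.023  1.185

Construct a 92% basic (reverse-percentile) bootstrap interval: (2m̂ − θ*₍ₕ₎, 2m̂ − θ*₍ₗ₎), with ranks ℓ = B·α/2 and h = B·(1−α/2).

Percentile endpoints at ranks 2 and 48: θ*₍2₎ = -0.603, θ*₍48₎ = 0.995.
Basic interval reflects these around m̂:
  lower = 2 × 0.310 − 0.995 = -0.375
  upper = 2 × 0.310 − -0.603 = 1.223

(-0.375, 1.223)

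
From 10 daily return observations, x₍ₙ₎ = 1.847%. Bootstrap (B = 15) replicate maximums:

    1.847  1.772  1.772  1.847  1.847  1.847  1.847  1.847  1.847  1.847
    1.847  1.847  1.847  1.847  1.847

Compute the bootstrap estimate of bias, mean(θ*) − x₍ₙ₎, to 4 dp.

bias = −0.0100

mean(θ*) = (1.847 + 1.772 + 1.772 + 1.847 + 1.847 + 1.847 + 1.847 + 1.847 + 1.847 + 1.847 + 1.847 + 1.847 + 1.847 + 1.847 + 1.847) / 15 = 1.83700
bias = 1.83700 − 1.847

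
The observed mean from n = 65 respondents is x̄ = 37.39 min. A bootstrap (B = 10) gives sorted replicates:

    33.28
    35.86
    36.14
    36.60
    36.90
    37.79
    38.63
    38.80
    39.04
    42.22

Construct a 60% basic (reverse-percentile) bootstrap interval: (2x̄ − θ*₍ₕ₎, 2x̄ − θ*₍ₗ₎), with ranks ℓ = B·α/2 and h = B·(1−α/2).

Percentile endpoints at ranks 2 and 8: θ*₍2₎ = 35.86, θ*₍8₎ = 38.80.
Basic interval reflects these around x̄:
  lower = 2 × 37.39 − 38.80 = 35.98
  upper = 2 × 37.39 − 35.86 = 38.92

(35.98, 38.92)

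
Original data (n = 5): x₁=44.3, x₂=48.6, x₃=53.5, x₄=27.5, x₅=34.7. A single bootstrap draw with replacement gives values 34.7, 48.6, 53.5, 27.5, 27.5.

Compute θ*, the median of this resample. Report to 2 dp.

θ* = 34.70

Sorted: 27.5, 27.5, 34.7, 48.6, 53.5
Median = middle value = 34.70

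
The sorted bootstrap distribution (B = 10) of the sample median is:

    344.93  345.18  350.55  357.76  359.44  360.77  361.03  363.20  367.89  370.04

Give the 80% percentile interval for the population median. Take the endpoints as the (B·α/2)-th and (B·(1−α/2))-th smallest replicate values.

α = 0.20; lower rank = 10 × 0.100 = 1; upper rank = 10 × 0.900 = 9.
The 1st smallest replicate is 344.93; the 9th is 367.89.

(344.93, 367.89)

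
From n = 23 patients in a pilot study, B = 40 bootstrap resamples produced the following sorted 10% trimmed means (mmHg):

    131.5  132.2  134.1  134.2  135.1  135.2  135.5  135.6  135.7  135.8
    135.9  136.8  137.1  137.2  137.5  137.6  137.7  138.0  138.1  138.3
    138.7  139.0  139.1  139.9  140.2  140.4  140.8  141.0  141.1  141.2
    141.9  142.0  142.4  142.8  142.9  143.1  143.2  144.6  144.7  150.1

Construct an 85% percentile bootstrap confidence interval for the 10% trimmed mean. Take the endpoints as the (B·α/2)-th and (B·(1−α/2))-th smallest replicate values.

(134.1, 143.2)

α = 0.15; lower rank = 40 × 0.075 = 3; upper rank = 40 × 0.925 = 37.
The 3rd smallest replicate is 134.1; the 37th is 143.2.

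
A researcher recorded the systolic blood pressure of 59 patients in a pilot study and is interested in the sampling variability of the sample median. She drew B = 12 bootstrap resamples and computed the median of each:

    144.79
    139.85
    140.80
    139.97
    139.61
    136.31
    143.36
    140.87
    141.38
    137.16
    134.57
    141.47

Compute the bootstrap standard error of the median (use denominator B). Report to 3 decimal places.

Bootstrap SE is the standard deviation of the 12 replicate medians.
Mean of replicates: (144.79 + 139.85 + 140.80 + 139.97 + 139.61 + 136.31 + 143.36 + 140.87 + 141.38 + 137.16 + 134.57 + 141.47) / 12 = 1680.1400 / 12 = 140.0117
Sum of squared deviations: (+4.7783)² + (−0.1617)² + (+0.7883)² + (−0.0417)² + (−0.4017)² + (−3.7017)² + (+3.3483)² + (+0.8583)² + (+1.3683)² + (−2.8517)² + (−5.4417)² + (+1.4583)² = 91.0364
Variance = 91.0364 / 12 = 7.5864
SE* = √7.5864

SE* = 2.754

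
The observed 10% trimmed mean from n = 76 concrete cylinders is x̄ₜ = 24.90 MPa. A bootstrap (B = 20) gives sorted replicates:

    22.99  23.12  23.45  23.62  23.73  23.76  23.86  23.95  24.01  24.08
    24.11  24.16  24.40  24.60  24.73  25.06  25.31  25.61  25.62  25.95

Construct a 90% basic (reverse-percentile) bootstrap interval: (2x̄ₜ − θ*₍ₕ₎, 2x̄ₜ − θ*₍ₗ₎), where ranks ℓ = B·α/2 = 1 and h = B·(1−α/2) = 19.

(24.18, 26.81)

Percentile endpoints at ranks 1 and 19: θ*₍1₎ = 22.99, θ*₍19₎ = 25.62.
Basic interval reflects these around x̄ₜ:
  lower = 2 × 24.90 − 25.62 = 24.18
  upper = 2 × 24.90 − 22.99 = 26.81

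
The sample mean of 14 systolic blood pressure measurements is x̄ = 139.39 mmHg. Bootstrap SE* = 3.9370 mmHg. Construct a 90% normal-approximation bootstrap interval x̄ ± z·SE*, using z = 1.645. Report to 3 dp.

Margin = 1.645 × 3.9370 = 6.4764
Interval: 139.39 ± 6.4764

(132.914, 145.866)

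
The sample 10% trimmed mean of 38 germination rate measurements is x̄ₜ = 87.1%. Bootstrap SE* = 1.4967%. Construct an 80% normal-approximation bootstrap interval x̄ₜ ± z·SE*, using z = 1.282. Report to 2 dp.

Margin = 1.282 × 1.4967 = 1.919
Interval: 87.1 ± 1.919

(85.18, 89.02)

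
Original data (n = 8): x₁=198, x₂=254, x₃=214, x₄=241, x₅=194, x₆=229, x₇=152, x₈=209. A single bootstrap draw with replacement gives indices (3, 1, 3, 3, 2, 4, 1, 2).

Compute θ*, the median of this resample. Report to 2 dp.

θ* = 214.00

Resample values: 214, 198, 214, 214, 254, 241, 198, 254.
Sorted: 198, 198, 214, 214, 214, 241, 254, 254
Median = average of the two middle values = 214.00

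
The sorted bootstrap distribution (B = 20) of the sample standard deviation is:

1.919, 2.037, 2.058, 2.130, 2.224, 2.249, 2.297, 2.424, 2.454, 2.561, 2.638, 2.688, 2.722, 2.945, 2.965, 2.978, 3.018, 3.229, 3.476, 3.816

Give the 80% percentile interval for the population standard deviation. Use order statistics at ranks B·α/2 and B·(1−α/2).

α = 0.20; lower rank = 20 × 0.100 = 2; upper rank = 20 × 0.900 = 18.
The 2nd smallest replicate is 2.037; the 18th is 3.229.

(2.037, 3.229)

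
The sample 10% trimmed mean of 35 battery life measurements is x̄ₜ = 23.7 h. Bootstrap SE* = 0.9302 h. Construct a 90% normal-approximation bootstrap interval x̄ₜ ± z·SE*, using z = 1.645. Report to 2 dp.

(22.17, 25.23)

Margin = 1.645 × 0.9302 = 1.530
Interval: 23.7 ± 1.530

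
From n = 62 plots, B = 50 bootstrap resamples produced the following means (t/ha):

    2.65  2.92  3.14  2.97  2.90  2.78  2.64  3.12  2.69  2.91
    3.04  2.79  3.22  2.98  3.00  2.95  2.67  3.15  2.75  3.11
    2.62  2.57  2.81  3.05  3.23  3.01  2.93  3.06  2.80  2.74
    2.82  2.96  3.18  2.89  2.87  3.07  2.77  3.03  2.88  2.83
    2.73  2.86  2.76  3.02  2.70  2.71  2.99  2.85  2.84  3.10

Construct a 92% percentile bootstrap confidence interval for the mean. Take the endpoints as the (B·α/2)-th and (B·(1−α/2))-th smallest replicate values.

(2.62, 3.18)

Sorted replicates: 2.57, 2.62, 2.64, 2.65, 2.67, 2.69, 2.70, 2.71, 2.73, 2.74, 2.75, 2.76, 2.77, 2.78, 2.79, 2.80, 2.81, 2.82, 2.83, 2.84, 2.85, 2.86, 2.87, 2.88, 2.89, 2.90, 2.91, 2.92, 2.93, 2.95, 2.96, 2.97, 2.98, 2.99, 3.00, 3.01, 3.02, 3.03, 3.04, 3.05, 3.06, 3.07, 3.10, 3.11, 3.12, 3.14, 3.15, 3.18, 3.22, 3.23
α = 0.08; lower rank = 50 × 0.040 = 2; upper rank = 50 × 0.960 = 48.
The 2nd smallest replicate is 2.62; the 48th is 3.18.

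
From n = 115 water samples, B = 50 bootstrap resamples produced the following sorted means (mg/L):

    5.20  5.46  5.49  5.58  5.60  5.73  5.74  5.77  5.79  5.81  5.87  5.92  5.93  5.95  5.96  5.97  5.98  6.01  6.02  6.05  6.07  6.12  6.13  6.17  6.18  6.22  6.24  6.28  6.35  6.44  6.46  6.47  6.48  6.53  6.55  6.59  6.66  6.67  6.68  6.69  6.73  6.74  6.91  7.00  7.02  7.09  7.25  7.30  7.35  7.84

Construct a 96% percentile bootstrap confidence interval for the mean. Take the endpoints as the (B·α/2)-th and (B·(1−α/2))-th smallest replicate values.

α = 0.04; lower rank = 50 × 0.020 = 1; upper rank = 50 × 0.980 = 49.
The 1st smallest replicate is 5.20; the 49th is 7.35.

(5.20, 7.35)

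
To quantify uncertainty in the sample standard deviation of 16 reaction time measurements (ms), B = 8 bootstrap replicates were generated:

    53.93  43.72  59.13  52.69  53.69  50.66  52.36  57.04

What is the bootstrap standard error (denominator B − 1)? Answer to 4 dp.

SE* = 4.5867

Bootstrap SE is the standard deviation of the 8 replicate standard deviations.
Mean of replicates: (53.93 + 43.72 + 59.13 + 52.69 + 53.69 + 50.66 + 52.36 + 57.04) / 8 = 423.22000 / 8 = 52.90250
Sum of squared deviations: (+1.02750)² + (−9.18250)² + (+6.22750)² + (−0.21250)² + (+0.78750)² + (−2.24250)² + (−0.54250)² + (+4.13750)² = 147.26315
Variance = 147.26315 / 7 = 21.03759
SE* = √21.03759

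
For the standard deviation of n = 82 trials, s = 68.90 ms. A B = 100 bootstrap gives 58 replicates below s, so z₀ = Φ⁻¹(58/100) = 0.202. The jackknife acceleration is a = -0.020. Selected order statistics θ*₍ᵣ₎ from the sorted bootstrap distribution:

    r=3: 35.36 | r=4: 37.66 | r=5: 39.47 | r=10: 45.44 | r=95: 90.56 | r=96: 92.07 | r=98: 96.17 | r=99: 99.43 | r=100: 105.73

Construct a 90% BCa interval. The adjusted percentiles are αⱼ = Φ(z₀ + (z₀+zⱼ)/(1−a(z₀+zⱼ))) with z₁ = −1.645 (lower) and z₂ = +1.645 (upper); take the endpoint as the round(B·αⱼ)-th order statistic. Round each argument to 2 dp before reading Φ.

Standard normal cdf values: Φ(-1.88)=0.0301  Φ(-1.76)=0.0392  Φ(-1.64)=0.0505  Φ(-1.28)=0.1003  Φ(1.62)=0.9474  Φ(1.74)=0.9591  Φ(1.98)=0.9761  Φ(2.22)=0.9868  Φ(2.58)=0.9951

(45.44, 96.17)

Lower: z₀ + z₁ = 0.202 + (-1.645) = -1.443; 1 − a(z₀+z₁) = 1 − (-0.020)(-1.443) = 0.9711; argument = 0.202 + (-1.443)/0.9711 = -1.2839 → -1.28.
α₁ = Φ(-1.28) = 0.1003; rank = round(100 × 0.1003) = 10; θ*₍10₎ = 45.44.
Upper: z₀ + z₂ = 1.847; 1 − a(z₀+z₂) = 1.0369; argument = 1.9832 → 1.98; α₂ = 0.9761; rank = 98; θ*₍98₎ = 96.17.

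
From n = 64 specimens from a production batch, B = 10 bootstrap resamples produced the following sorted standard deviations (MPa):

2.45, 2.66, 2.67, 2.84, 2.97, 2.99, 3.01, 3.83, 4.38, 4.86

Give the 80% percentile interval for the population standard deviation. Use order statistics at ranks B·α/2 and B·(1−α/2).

α = 0.20; lower rank = 10 × 0.100 = 1; upper rank = 10 × 0.900 = 9.
The 1st smallest replicate is 2.45; the 9th is 4.38.

(2.45, 4.38)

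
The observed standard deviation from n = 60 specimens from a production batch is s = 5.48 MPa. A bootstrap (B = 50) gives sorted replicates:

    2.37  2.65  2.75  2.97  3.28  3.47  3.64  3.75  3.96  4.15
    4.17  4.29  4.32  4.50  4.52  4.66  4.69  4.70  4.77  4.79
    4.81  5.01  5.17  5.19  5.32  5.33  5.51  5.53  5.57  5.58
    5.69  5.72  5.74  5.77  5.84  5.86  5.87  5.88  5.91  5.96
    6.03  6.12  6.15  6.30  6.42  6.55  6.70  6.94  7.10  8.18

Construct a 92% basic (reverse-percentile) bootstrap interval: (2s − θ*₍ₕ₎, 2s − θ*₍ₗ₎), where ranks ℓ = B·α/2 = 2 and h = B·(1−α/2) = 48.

(4.02, 8.31)

Percentile endpoints at ranks 2 and 48: θ*₍2₎ = 2.65, θ*₍48₎ = 6.94.
Basic interval reflects these around s:
  lower = 2 × 5.48 − 6.94 = 4.02
  upper = 2 × 5.48 − 2.65 = 8.31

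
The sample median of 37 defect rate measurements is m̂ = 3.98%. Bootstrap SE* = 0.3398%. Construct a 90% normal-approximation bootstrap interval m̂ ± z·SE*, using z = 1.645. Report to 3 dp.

(3.421, 4.539)

Margin = 1.645 × 0.3398 = 0.5590
Interval: 3.98 ± 0.5590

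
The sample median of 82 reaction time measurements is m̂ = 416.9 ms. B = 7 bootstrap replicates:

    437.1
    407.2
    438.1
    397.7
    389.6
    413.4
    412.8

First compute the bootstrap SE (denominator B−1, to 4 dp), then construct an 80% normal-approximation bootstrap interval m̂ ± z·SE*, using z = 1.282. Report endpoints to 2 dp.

(393.36, 440.44)

Mean of replicates = 413.7000; sum of squared deviations = 2022.8800; SE* = √(2022.8800/6) = 18.3616
Margin = 1.282 × 18.3616 = 23.540
Interval: 416.9 ± 23.540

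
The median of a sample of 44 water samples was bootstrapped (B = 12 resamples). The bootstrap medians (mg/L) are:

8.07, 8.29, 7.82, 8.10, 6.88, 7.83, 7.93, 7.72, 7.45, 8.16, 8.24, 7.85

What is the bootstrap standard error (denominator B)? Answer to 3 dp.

Bootstrap SE is the standard deviation of the 12 replicate medians.
Mean of replicates: (8.07 + 8.29 + 7.82 + 8.10 + 6.88 + 7.83 + 7.93 + 7.72 + 7.45 + 8.16 + 8.24 + 7.85) / 12 = 94.3400 / 12 = 7.8617
Sum of squared deviations: (+0.2083)² + (+0.4283)² + (−0.0417)² + (+0.2383)² + (−0.9817)² + (−0.0317)² + (+0.0683)² + (−0.1417)² + (−0.4117)² + (+0.2983)² + (+0.3783)² + (−0.0117)² = 1.6766
Variance = 1.6766 / 12 = 0.1397
SE* = √0.1397

SE* = 0.374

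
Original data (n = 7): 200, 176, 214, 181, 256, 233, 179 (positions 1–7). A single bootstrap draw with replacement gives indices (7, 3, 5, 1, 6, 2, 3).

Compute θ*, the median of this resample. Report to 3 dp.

Resample values: 179, 214, 256, 200, 233, 176, 214.
Sorted: 176, 179, 200, 214, 214, 233, 256
Median = middle value = 214.000

θ* = 214.000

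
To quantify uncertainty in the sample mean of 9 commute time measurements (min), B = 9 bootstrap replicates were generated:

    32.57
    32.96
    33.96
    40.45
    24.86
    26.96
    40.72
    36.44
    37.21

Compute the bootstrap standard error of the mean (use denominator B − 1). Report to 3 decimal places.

SE* = 5.469

Bootstrap SE is the standard deviation of the 9 replicate means.
Mean of replicates: (32.57 + 32.96 + 33.96 + 40.45 + 24.86 + 26.96 + 40.72 + 36.44 + 37.21) / 9 = 306.1300 / 9 = 34.0144
Sum of squared deviations: (−1.4444)² + (−1.0544)² + (−0.0544)² + (+6.4356)² + (−9.1544)² + (−7.0544)² + (+6.7056)² + (+2.4256)² + (+3.1956)² = 239.2460
Variance = 239.2460 / 8 = 29.9058
SE* = √29.9058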